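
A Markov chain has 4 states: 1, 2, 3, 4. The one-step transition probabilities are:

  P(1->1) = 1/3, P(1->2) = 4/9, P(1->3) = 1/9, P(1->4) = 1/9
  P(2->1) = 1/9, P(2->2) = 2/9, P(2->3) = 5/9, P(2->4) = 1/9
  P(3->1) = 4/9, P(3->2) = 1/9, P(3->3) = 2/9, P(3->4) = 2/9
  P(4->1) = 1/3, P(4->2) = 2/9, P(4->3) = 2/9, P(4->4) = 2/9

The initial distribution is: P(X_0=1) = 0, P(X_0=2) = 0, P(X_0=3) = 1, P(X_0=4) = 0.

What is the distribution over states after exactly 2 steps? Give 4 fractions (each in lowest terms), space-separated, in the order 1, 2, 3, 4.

Propagating the distribution step by step (d_{t+1} = d_t * P):
d_0 = (1=0, 2=0, 3=1, 4=0)
  d_1[1] = 0*1/3 + 0*1/9 + 1*4/9 + 0*1/3 = 4/9
  d_1[2] = 0*4/9 + 0*2/9 + 1*1/9 + 0*2/9 = 1/9
  d_1[3] = 0*1/9 + 0*5/9 + 1*2/9 + 0*2/9 = 2/9
  d_1[4] = 0*1/9 + 0*1/9 + 1*2/9 + 0*2/9 = 2/9
d_1 = (1=4/9, 2=1/9, 3=2/9, 4=2/9)
  d_2[1] = 4/9*1/3 + 1/9*1/9 + 2/9*4/9 + 2/9*1/3 = 1/3
  d_2[2] = 4/9*4/9 + 1/9*2/9 + 2/9*1/9 + 2/9*2/9 = 8/27
  d_2[3] = 4/9*1/9 + 1/9*5/9 + 2/9*2/9 + 2/9*2/9 = 17/81
  d_2[4] = 4/9*1/9 + 1/9*1/9 + 2/9*2/9 + 2/9*2/9 = 13/81
d_2 = (1=1/3, 2=8/27, 3=17/81, 4=13/81)

Answer: 1/3 8/27 17/81 13/81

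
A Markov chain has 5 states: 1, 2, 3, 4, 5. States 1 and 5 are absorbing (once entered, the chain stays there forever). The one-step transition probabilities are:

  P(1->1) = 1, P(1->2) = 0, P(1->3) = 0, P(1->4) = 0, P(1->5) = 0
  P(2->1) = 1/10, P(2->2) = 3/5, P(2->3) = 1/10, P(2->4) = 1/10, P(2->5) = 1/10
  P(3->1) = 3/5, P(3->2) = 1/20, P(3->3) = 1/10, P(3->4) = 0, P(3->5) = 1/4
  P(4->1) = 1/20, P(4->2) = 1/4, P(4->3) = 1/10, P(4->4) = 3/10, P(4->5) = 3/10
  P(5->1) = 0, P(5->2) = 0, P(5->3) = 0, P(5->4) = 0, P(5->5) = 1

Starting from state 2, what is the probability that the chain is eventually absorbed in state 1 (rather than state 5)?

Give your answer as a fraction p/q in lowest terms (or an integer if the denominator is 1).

Let a_i = P(absorbed in 1 | start in state i).
Boundary conditions: a_1 = 1, a_5 = 0.
For each transient state i, a_i = sum_j P(i->j) * a_j:
  a_2 = 1/10*a_1 + 3/5*a_2 + 1/10*a_3 + 1/10*a_4 + 1/10*a_5
  a_3 = 3/5*a_1 + 1/20*a_2 + 1/10*a_3 + 0*a_4 + 1/4*a_5
  a_4 = 1/20*a_1 + 1/4*a_2 + 1/10*a_3 + 3/10*a_4 + 3/10*a_5

Substituting a_1 = 1 and a_5 = 0, rearrange to (I - Q) a = r where r[i] = P(i -> 1):
  [2/5, -1/10, -1/10] . (a_2, a_3, a_4) = 1/10
  [-1/20, 9/10, 0] . (a_2, a_3, a_4) = 3/5
  [-1/4, -1/10, 7/10] . (a_2, a_3, a_4) = 1/20

Solving yields:
  a_2 = 21/41
  a_3 = 57/82
  a_4 = 29/82

Starting state is 2, so the absorption probability is a_2 = 21/41.

Answer: 21/41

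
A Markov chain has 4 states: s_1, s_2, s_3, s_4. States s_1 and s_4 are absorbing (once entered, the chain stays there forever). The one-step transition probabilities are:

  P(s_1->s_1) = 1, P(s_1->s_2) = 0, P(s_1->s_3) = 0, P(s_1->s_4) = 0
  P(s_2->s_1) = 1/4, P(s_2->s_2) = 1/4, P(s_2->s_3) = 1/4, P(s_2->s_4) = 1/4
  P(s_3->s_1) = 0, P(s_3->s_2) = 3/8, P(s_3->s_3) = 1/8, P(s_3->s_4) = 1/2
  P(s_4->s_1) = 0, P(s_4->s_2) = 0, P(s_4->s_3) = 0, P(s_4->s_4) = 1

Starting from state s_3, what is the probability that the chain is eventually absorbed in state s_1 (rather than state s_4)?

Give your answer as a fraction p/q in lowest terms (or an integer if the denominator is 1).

Let a_i = P(absorbed in s_1 | start in state i).
Boundary conditions: a_s_1 = 1, a_s_4 = 0.
For each transient state i, a_i = sum_j P(i->j) * a_j:
  a_s_2 = 1/4*a_s_1 + 1/4*a_s_2 + 1/4*a_s_3 + 1/4*a_s_4
  a_s_3 = 0*a_s_1 + 3/8*a_s_2 + 1/8*a_s_3 + 1/2*a_s_4

Substituting a_s_1 = 1 and a_s_4 = 0, rearrange to (I - Q) a = r where r[i] = P(i -> s_1):
  [3/4, -1/4] . (a_s_2, a_s_3) = 1/4
  [-3/8, 7/8] . (a_s_2, a_s_3) = 0

Solving yields:
  a_s_2 = 7/18
  a_s_3 = 1/6

Starting state is s_3, so the absorption probability is a_s_3 = 1/6.

Answer: 1/6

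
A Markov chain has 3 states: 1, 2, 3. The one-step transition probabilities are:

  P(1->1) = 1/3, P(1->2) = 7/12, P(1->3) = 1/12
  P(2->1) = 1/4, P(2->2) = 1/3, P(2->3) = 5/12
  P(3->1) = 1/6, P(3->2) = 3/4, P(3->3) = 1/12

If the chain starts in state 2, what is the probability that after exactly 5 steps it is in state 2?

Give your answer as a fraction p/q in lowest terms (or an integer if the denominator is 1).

Computing P^5 by repeated multiplication:
P^1 =
  1: [1/3, 7/12, 1/12]
  2: [1/4, 1/3, 5/12]
  3: [1/6, 3/4, 1/12]
P^2 =
  1: [13/48, 65/144, 5/18]
  2: [17/72, 41/72, 7/36]
  3: [37/144, 59/144, 1/3]
P^3 =
  1: [431/1728, 893/1728, 101/432]
  2: [73/288, 409/864, 59/216]
  3: [421/1728, 103/192, 95/432]
P^4 =
  1: [193/768, 10225/20736, 1325/5184]
  2: [2575/10368, 5293/10368, 625/2592]
  3: [5225/20736, 10075/20736, 151/576]
P^5 =
  1: [62119/248832, 125077/248832, 15409/62208]
  2: [10393/41472, 61697/124416, 7885/31104]
  3: [61997/248832, 41933/82944, 15259/62208]

(P^5)[2 -> 2] = 61697/124416

Answer: 61697/124416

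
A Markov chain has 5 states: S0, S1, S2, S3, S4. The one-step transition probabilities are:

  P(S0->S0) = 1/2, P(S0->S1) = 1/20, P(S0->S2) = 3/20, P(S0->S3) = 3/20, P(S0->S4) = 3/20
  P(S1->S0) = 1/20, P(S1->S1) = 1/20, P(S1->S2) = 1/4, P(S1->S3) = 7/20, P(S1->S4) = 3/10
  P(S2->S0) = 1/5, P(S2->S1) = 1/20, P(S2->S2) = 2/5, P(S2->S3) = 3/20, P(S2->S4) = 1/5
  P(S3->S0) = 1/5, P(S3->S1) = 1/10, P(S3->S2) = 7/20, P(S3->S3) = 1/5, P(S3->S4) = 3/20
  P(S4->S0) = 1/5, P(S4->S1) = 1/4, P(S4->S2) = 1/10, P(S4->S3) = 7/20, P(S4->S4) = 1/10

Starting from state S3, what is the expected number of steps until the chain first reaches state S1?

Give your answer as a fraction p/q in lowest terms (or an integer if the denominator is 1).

Let h_i = expected steps to first reach S1 from state i.
Boundary: h_S1 = 0.
First-step equations for the other states:
  h_S0 = 1 + 1/2*h_S0 + 1/20*h_S1 + 3/20*h_S2 + 3/20*h_S3 + 3/20*h_S4
  h_S2 = 1 + 1/5*h_S0 + 1/20*h_S1 + 2/5*h_S2 + 3/20*h_S3 + 1/5*h_S4
  h_S3 = 1 + 1/5*h_S0 + 1/10*h_S1 + 7/20*h_S2 + 1/5*h_S3 + 3/20*h_S4
  h_S4 = 1 + 1/5*h_S0 + 1/4*h_S1 + 1/10*h_S2 + 7/20*h_S3 + 1/10*h_S4

Substituting h_S1 = 0 and rearranging gives the linear system (I - Q) h = 1:
  [1/2, -3/20, -3/20, -3/20] . (h_S0, h_S2, h_S3, h_S4) = 1
  [-1/5, 3/5, -3/20, -1/5] . (h_S0, h_S2, h_S3, h_S4) = 1
  [-1/5, -7/20, 4/5, -3/20] . (h_S0, h_S2, h_S3, h_S4) = 1
  [-1/5, -1/10, -7/20, 9/10] . (h_S0, h_S2, h_S3, h_S4) = 1

Solving yields:
  h_S0 = 4990/451
  h_S2 = 14770/1353
  h_S3 = 14140/1353
  h_S4 = 3990/451

Starting state is S3, so the expected hitting time is h_S3 = 14140/1353.

Answer: 14140/1353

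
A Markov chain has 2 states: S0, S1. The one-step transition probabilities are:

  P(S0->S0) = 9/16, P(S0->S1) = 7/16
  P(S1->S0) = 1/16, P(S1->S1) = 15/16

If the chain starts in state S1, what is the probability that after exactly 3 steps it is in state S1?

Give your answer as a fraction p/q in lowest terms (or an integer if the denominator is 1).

Computing P^3 by repeated multiplication:
P^1 =
  S0: [9/16, 7/16]
  S1: [1/16, 15/16]
P^2 =
  S0: [11/32, 21/32]
  S1: [3/32, 29/32]
P^3 =
  S0: [15/64, 49/64]
  S1: [7/64, 57/64]

(P^3)[S1 -> S1] = 57/64

Answer: 57/64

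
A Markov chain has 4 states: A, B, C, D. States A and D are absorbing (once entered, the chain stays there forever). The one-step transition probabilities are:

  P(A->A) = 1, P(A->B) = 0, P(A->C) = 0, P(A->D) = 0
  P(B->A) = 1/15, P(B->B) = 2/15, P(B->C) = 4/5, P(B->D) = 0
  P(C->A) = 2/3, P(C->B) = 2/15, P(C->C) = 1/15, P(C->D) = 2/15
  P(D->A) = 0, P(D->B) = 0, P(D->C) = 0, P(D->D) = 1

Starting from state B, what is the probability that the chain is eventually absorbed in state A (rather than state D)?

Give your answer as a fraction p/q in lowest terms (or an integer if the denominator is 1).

Answer: 67/79

Derivation:
Let a_i = P(absorbed in A | start in state i).
Boundary conditions: a_A = 1, a_D = 0.
For each transient state i, a_i = sum_j P(i->j) * a_j:
  a_B = 1/15*a_A + 2/15*a_B + 4/5*a_C + 0*a_D
  a_C = 2/3*a_A + 2/15*a_B + 1/15*a_C + 2/15*a_D

Substituting a_A = 1 and a_D = 0, rearrange to (I - Q) a = r where r[i] = P(i -> A):
  [13/15, -4/5] . (a_B, a_C) = 1/15
  [-2/15, 14/15] . (a_B, a_C) = 2/3

Solving yields:
  a_B = 67/79
  a_C = 66/79

Starting state is B, so the absorption probability is a_B = 67/79.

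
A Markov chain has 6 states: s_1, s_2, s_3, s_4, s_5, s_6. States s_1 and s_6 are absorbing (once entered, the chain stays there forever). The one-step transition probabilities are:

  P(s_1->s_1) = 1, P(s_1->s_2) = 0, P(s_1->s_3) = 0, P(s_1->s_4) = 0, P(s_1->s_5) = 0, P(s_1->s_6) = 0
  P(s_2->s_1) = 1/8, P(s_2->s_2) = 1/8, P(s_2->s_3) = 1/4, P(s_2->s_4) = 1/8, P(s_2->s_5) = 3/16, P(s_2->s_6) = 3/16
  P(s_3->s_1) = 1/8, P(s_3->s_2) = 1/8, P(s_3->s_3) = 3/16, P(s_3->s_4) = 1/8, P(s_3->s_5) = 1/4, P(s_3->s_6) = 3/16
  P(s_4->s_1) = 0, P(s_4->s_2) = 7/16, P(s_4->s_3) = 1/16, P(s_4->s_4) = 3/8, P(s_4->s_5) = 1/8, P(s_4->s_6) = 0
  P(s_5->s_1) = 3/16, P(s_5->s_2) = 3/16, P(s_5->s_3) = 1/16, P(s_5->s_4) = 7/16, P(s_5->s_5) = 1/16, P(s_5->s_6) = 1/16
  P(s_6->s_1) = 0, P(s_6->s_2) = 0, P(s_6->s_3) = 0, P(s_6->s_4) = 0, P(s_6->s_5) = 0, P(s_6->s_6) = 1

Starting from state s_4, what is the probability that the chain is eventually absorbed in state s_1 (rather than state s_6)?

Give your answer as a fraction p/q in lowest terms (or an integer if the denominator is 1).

Let a_i = P(absorbed in s_1 | start in state i).
Boundary conditions: a_s_1 = 1, a_s_6 = 0.
For each transient state i, a_i = sum_j P(i->j) * a_j:
  a_s_2 = 1/8*a_s_1 + 1/8*a_s_2 + 1/4*a_s_3 + 1/8*a_s_4 + 3/16*a_s_5 + 3/16*a_s_6
  a_s_3 = 1/8*a_s_1 + 1/8*a_s_2 + 3/16*a_s_3 + 1/8*a_s_4 + 1/4*a_s_5 + 3/16*a_s_6
  a_s_4 = 0*a_s_1 + 7/16*a_s_2 + 1/16*a_s_3 + 3/8*a_s_4 + 1/8*a_s_5 + 0*a_s_6
  a_s_5 = 3/16*a_s_1 + 3/16*a_s_2 + 1/16*a_s_3 + 7/16*a_s_4 + 1/16*a_s_5 + 1/16*a_s_6

Substituting a_s_1 = 1 and a_s_6 = 0, rearrange to (I - Q) a = r where r[i] = P(i -> s_1):
  [7/8, -1/4, -1/8, -3/16] . (a_s_2, a_s_3, a_s_4, a_s_5) = 1/8
  [-1/8, 13/16, -1/8, -1/4] . (a_s_2, a_s_3, a_s_4, a_s_5) = 1/8
  [-7/16, -1/16, 5/8, -1/8] . (a_s_2, a_s_3, a_s_4, a_s_5) = 0
  [-3/16, -1/16, -7/16, 15/16] . (a_s_2, a_s_3, a_s_4, a_s_5) = 3/16

Solving yields:
  a_s_2 = 1290/2791
  a_s_3 = 1304/2791
  a_s_4 = 1339/2791
  a_s_5 = 1528/2791

Starting state is s_4, so the absorption probability is a_s_4 = 1339/2791.

Answer: 1339/2791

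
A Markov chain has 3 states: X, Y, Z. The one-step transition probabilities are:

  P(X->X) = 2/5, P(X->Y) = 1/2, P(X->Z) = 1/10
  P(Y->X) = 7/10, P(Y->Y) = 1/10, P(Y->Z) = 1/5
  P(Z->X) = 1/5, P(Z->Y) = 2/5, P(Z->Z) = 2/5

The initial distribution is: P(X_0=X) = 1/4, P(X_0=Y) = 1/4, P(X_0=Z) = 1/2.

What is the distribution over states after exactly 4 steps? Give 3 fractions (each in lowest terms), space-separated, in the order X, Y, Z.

Answer: 3711/8000 6841/20000 7763/40000

Derivation:
Propagating the distribution step by step (d_{t+1} = d_t * P):
d_0 = (X=1/4, Y=1/4, Z=1/2)
  d_1[X] = 1/4*2/5 + 1/4*7/10 + 1/2*1/5 = 3/8
  d_1[Y] = 1/4*1/2 + 1/4*1/10 + 1/2*2/5 = 7/20
  d_1[Z] = 1/4*1/10 + 1/4*1/5 + 1/2*2/5 = 11/40
d_1 = (X=3/8, Y=7/20, Z=11/40)
  d_2[X] = 3/8*2/5 + 7/20*7/10 + 11/40*1/5 = 9/20
  d_2[Y] = 3/8*1/2 + 7/20*1/10 + 11/40*2/5 = 133/400
  d_2[Z] = 3/8*1/10 + 7/20*1/5 + 11/40*2/5 = 87/400
d_2 = (X=9/20, Y=133/400, Z=87/400)
  d_3[X] = 9/20*2/5 + 133/400*7/10 + 87/400*1/5 = 73/160
  d_3[Y] = 9/20*1/2 + 133/400*1/10 + 87/400*2/5 = 1381/4000
  d_3[Z] = 9/20*1/10 + 133/400*1/5 + 87/400*2/5 = 397/2000
d_3 = (X=73/160, Y=1381/4000, Z=397/2000)
  d_4[X] = 73/160*2/5 + 1381/4000*7/10 + 397/2000*1/5 = 3711/8000
  d_4[Y] = 73/160*1/2 + 1381/4000*1/10 + 397/2000*2/5 = 6841/20000
  d_4[Z] = 73/160*1/10 + 1381/4000*1/5 + 397/2000*2/5 = 7763/40000
d_4 = (X=3711/8000, Y=6841/20000, Z=7763/40000)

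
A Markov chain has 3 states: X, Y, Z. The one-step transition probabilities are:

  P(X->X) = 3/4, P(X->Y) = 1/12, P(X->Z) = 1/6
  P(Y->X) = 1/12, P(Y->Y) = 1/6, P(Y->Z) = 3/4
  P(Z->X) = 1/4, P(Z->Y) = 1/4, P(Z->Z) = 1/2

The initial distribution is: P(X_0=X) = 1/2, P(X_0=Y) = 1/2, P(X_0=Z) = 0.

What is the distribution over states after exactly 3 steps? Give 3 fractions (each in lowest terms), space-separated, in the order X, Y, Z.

Propagating the distribution step by step (d_{t+1} = d_t * P):
d_0 = (X=1/2, Y=1/2, Z=0)
  d_1[X] = 1/2*3/4 + 1/2*1/12 + 0*1/4 = 5/12
  d_1[Y] = 1/2*1/12 + 1/2*1/6 + 0*1/4 = 1/8
  d_1[Z] = 1/2*1/6 + 1/2*3/4 + 0*1/2 = 11/24
d_1 = (X=5/12, Y=1/8, Z=11/24)
  d_2[X] = 5/12*3/4 + 1/8*1/12 + 11/24*1/4 = 7/16
  d_2[Y] = 5/12*1/12 + 1/8*1/6 + 11/24*1/4 = 49/288
  d_2[Z] = 5/12*1/6 + 1/8*3/4 + 11/24*1/2 = 113/288
d_2 = (X=7/16, Y=49/288, Z=113/288)
  d_3[X] = 7/16*3/4 + 49/288*1/12 + 113/288*1/4 = 761/1728
  d_3[Y] = 7/16*1/12 + 49/288*1/6 + 113/288*1/4 = 563/3456
  d_3[Z] = 7/16*1/6 + 49/288*3/4 + 113/288*1/2 = 457/1152
d_3 = (X=761/1728, Y=563/3456, Z=457/1152)

Answer: 761/1728 563/3456 457/1152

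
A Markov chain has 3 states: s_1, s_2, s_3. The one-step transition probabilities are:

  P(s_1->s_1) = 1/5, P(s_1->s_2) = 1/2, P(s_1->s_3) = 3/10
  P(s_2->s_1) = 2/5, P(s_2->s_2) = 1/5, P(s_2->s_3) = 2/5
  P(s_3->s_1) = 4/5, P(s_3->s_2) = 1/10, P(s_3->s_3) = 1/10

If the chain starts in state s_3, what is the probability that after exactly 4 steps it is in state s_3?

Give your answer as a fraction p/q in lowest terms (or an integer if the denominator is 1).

Answer: 537/2000

Derivation:
Computing P^4 by repeated multiplication:
P^1 =
  s_1: [1/5, 1/2, 3/10]
  s_2: [2/5, 1/5, 2/5]
  s_3: [4/5, 1/10, 1/10]
P^2 =
  s_1: [12/25, 23/100, 29/100]
  s_2: [12/25, 7/25, 6/25]
  s_3: [7/25, 43/100, 29/100]
P^3 =
  s_1: [21/50, 63/200, 53/200]
  s_2: [2/5, 8/25, 7/25]
  s_3: [23/50, 51/200, 57/200]
P^4 =
  s_1: [211/500, 599/2000, 557/2000]
  s_2: [54/125, 73/250, 69/250]
  s_3: [211/500, 619/2000, 537/2000]

(P^4)[s_3 -> s_3] = 537/2000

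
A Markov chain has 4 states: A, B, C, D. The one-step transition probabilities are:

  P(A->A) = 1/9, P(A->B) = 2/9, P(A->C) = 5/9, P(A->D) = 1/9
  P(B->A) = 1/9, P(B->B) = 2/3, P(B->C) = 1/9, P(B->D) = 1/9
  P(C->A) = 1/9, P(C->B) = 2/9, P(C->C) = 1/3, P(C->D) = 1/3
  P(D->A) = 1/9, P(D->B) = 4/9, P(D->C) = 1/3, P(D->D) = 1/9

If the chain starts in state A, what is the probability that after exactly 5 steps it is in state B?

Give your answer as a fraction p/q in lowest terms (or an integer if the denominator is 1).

Answer: 27272/59049

Derivation:
Computing P^5 by repeated multiplication:
P^1 =
  A: [1/9, 2/9, 5/9, 1/9]
  B: [1/9, 2/3, 1/9, 1/9]
  C: [1/9, 2/9, 1/3, 1/3]
  D: [1/9, 4/9, 1/3, 1/9]
P^2 =
  A: [1/9, 28/81, 25/81, 19/81]
  B: [1/9, 44/81, 17/81, 11/81]
  C: [1/9, 32/81, 25/81, 5/27]
  D: [1/9, 4/9, 7/27, 5/27]
P^3 =
  A: [1/9, 104/243, 205/729, 131/729]
  B: [1/9, 40/81, 173/729, 115/729]
  C: [1/9, 320/729, 197/729, 131/729]
  D: [1/9, 112/243, 7/27, 41/243]
P^4 =
  A: [1/9, 2968/6561, 575/2187, 1139/6561]
  B: [1/9, 3128/6561, 181/729, 1075/6561]
  C: [1/9, 1000/2187, 1709/6561, 1123/6561]
  D: [1/9, 1016/2187, 559/2187, 41/243]
P^5 =
  A: [1/9, 27272/59049, 15205/59049, 3337/19683]
  B: [1/9, 27784/59049, 14885/59049, 1091/6561]
  C: [1/9, 27368/59049, 5047/19683, 9979/59049]
  D: [1/9, 9176/19683, 5015/19683, 3305/19683]

(P^5)[A -> B] = 27272/59049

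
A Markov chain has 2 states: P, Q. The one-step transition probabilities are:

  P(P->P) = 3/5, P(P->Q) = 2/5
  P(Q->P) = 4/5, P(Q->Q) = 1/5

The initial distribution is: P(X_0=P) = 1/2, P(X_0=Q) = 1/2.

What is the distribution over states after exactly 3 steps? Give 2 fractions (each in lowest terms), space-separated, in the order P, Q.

Propagating the distribution step by step (d_{t+1} = d_t * P):
d_0 = (P=1/2, Q=1/2)
  d_1[P] = 1/2*3/5 + 1/2*4/5 = 7/10
  d_1[Q] = 1/2*2/5 + 1/2*1/5 = 3/10
d_1 = (P=7/10, Q=3/10)
  d_2[P] = 7/10*3/5 + 3/10*4/5 = 33/50
  d_2[Q] = 7/10*2/5 + 3/10*1/5 = 17/50
d_2 = (P=33/50, Q=17/50)
  d_3[P] = 33/50*3/5 + 17/50*4/5 = 167/250
  d_3[Q] = 33/50*2/5 + 17/50*1/5 = 83/250
d_3 = (P=167/250, Q=83/250)

Answer: 167/250 83/250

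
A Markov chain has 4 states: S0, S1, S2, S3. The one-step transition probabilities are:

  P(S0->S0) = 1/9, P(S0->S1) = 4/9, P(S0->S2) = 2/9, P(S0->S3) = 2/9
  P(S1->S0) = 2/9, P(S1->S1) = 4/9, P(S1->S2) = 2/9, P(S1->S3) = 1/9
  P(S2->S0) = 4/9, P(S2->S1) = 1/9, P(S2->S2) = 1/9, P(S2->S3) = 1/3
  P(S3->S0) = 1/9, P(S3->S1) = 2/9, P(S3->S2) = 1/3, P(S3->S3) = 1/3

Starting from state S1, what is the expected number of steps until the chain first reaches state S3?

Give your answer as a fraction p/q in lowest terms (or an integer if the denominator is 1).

Let h_i = expected steps to first reach S3 from state i.
Boundary: h_S3 = 0.
First-step equations for the other states:
  h_S0 = 1 + 1/9*h_S0 + 4/9*h_S1 + 2/9*h_S2 + 2/9*h_S3
  h_S1 = 1 + 2/9*h_S0 + 4/9*h_S1 + 2/9*h_S2 + 1/9*h_S3
  h_S2 = 1 + 4/9*h_S0 + 1/9*h_S1 + 1/9*h_S2 + 1/3*h_S3

Substituting h_S3 = 0 and rearranging gives the linear system (I - Q) h = 1:
  [8/9, -4/9, -2/9] . (h_S0, h_S1, h_S2) = 1
  [-2/9, 5/9, -2/9] . (h_S0, h_S1, h_S2) = 1
  [-4/9, -1/9, 8/9] . (h_S0, h_S1, h_S2) = 1

Solving yields:
  h_S0 = 405/82
  h_S1 = 225/41
  h_S2 = 351/82

Starting state is S1, so the expected hitting time is h_S1 = 225/41.

Answer: 225/41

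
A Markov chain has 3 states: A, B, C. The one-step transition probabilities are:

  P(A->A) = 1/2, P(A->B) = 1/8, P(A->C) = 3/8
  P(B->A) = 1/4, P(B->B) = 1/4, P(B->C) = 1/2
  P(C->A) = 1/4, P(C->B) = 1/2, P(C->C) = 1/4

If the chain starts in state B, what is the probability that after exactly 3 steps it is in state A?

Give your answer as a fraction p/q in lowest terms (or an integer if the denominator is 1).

Computing P^3 by repeated multiplication:
P^1 =
  A: [1/2, 1/8, 3/8]
  B: [1/4, 1/4, 1/2]
  C: [1/4, 1/2, 1/4]
P^2 =
  A: [3/8, 9/32, 11/32]
  B: [5/16, 11/32, 11/32]
  C: [5/16, 9/32, 13/32]
P^3 =
  A: [11/32, 37/128, 47/128]
  B: [21/64, 19/64, 3/8]
  C: [21/64, 5/16, 23/64]

(P^3)[B -> A] = 21/64

Answer: 21/64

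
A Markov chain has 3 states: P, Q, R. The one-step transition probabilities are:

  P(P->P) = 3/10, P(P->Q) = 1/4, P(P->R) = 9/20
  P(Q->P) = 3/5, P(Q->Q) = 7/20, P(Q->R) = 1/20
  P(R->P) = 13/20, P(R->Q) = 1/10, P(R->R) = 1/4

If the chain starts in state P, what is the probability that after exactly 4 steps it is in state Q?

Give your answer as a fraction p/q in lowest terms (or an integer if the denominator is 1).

Answer: 9037/40000

Derivation:
Computing P^4 by repeated multiplication:
P^1 =
  P: [3/10, 1/4, 9/20]
  Q: [3/5, 7/20, 1/20]
  R: [13/20, 1/10, 1/4]
P^2 =
  P: [213/400, 83/400, 13/50]
  Q: [169/400, 111/400, 3/10]
  R: [167/400, 89/400, 9/25]
P^3 =
  P: [1813/4000, 927/4000, 63/200]
  Q: [1953/4000, 931/4000, 279/1000]
  R: [1971/4000, 873/4000, 289/1000]
P^4 =
  P: [19191/40000, 9037/40000, 2943/10000]
  Q: [18699/40000, 9257/40000, 3011/10000]
  R: [3733/8000, 9139/40000, 3049/10000]

(P^4)[P -> Q] = 9037/40000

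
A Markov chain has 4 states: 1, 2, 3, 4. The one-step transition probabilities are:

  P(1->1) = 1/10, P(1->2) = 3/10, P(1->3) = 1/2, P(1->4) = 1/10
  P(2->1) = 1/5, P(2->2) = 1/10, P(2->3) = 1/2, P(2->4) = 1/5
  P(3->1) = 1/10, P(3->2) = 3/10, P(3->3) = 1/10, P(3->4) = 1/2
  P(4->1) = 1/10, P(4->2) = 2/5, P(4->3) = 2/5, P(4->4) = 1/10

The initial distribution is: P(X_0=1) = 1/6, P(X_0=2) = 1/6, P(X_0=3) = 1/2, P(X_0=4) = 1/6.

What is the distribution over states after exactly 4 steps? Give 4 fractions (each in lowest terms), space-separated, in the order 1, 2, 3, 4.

Propagating the distribution step by step (d_{t+1} = d_t * P):
d_0 = (1=1/6, 2=1/6, 3=1/2, 4=1/6)
  d_1[1] = 1/6*1/10 + 1/6*1/5 + 1/2*1/10 + 1/6*1/10 = 7/60
  d_1[2] = 1/6*3/10 + 1/6*1/10 + 1/2*3/10 + 1/6*2/5 = 17/60
  d_1[3] = 1/6*1/2 + 1/6*1/2 + 1/2*1/10 + 1/6*2/5 = 17/60
  d_1[4] = 1/6*1/10 + 1/6*1/5 + 1/2*1/2 + 1/6*1/10 = 19/60
d_1 = (1=7/60, 2=17/60, 3=17/60, 4=19/60)
  d_2[1] = 7/60*1/10 + 17/60*1/5 + 17/60*1/10 + 19/60*1/10 = 77/600
  d_2[2] = 7/60*3/10 + 17/60*1/10 + 17/60*3/10 + 19/60*2/5 = 11/40
  d_2[3] = 7/60*1/2 + 17/60*1/2 + 17/60*1/10 + 19/60*2/5 = 71/200
  d_2[4] = 7/60*1/10 + 17/60*1/5 + 17/60*1/2 + 19/60*1/10 = 29/120
d_2 = (1=77/600, 2=11/40, 3=71/200, 4=29/120)
  d_3[1] = 77/600*1/10 + 11/40*1/5 + 71/200*1/10 + 29/120*1/10 = 51/400
  d_3[2] = 77/600*3/10 + 11/40*1/10 + 71/200*3/10 + 29/120*2/5 = 323/1200
  d_3[3] = 77/600*1/2 + 11/40*1/2 + 71/200*1/10 + 29/120*2/5 = 2003/6000
  d_3[4] = 77/600*1/10 + 11/40*1/5 + 71/200*1/2 + 29/120*1/10 = 539/2000
d_3 = (1=51/400, 2=323/1200, 3=2003/6000, 4=539/2000)
  d_4[1] = 51/400*1/10 + 323/1200*1/5 + 2003/6000*1/10 + 539/2000*1/10 = 1523/12000
  d_4[2] = 51/400*3/10 + 323/1200*1/10 + 2003/6000*3/10 + 539/2000*2/5 = 16387/60000
  d_4[3] = 51/400*1/2 + 323/1200*1/2 + 2003/6000*1/10 + 539/2000*2/5 = 20371/60000
  d_4[4] = 51/400*1/10 + 323/1200*1/5 + 2003/6000*1/2 + 539/2000*1/10 = 5209/20000
d_4 = (1=1523/12000, 2=16387/60000, 3=20371/60000, 4=5209/20000)

Answer: 1523/12000 16387/60000 20371/60000 5209/20000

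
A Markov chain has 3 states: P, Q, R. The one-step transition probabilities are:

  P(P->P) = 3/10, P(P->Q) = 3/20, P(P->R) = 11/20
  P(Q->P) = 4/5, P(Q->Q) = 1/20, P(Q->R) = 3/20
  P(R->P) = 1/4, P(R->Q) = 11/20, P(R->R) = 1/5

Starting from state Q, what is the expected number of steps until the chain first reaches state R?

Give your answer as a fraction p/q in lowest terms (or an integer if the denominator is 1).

Answer: 300/109

Derivation:
Let h_i = expected steps to first reach R from state i.
Boundary: h_R = 0.
First-step equations for the other states:
  h_P = 1 + 3/10*h_P + 3/20*h_Q + 11/20*h_R
  h_Q = 1 + 4/5*h_P + 1/20*h_Q + 3/20*h_R

Substituting h_R = 0 and rearranging gives the linear system (I - Q) h = 1:
  [7/10, -3/20] . (h_P, h_Q) = 1
  [-4/5, 19/20] . (h_P, h_Q) = 1

Solving yields:
  h_P = 220/109
  h_Q = 300/109

Starting state is Q, so the expected hitting time is h_Q = 300/109.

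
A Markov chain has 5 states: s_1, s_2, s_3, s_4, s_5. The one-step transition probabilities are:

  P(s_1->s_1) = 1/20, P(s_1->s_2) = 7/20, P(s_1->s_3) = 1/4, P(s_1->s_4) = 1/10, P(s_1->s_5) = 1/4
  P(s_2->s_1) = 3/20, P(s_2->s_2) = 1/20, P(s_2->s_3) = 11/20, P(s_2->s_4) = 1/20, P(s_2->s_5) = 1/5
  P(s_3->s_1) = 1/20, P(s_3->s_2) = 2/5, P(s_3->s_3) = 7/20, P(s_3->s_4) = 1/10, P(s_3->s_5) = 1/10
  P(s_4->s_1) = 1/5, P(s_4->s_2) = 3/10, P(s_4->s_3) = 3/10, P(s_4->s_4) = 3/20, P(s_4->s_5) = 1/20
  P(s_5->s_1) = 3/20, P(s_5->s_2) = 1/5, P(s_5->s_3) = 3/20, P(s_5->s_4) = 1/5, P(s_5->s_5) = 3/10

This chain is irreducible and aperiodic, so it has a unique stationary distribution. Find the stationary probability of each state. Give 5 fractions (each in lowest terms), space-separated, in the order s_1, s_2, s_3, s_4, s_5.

Answer: 3017/27571 7135/27571 9681/27571 3023/27571 4715/27571

Derivation:
The stationary distribution satisfies pi = pi * P, i.e.:
  pi_s_1 = 1/20*pi_s_1 + 3/20*pi_s_2 + 1/20*pi_s_3 + 1/5*pi_s_4 + 3/20*pi_s_5
  pi_s_2 = 7/20*pi_s_1 + 1/20*pi_s_2 + 2/5*pi_s_3 + 3/10*pi_s_4 + 1/5*pi_s_5
  pi_s_3 = 1/4*pi_s_1 + 11/20*pi_s_2 + 7/20*pi_s_3 + 3/10*pi_s_4 + 3/20*pi_s_5
  pi_s_4 = 1/10*pi_s_1 + 1/20*pi_s_2 + 1/10*pi_s_3 + 3/20*pi_s_4 + 1/5*pi_s_5
  pi_s_5 = 1/4*pi_s_1 + 1/5*pi_s_2 + 1/10*pi_s_3 + 1/20*pi_s_4 + 3/10*pi_s_5
with normalization: pi_s_1 + pi_s_2 + pi_s_3 + pi_s_4 + pi_s_5 = 1.

Using the first 4 balance equations plus normalization, the linear system A*pi = b is:
  [-19/20, 3/20, 1/20, 1/5, 3/20] . pi = 0
  [7/20, -19/20, 2/5, 3/10, 1/5] . pi = 0
  [1/4, 11/20, -13/20, 3/10, 3/20] . pi = 0
  [1/10, 1/20, 1/10, -17/20, 1/5] . pi = 0
  [1, 1, 1, 1, 1] . pi = 1

Solving yields:
  pi_s_1 = 3017/27571
  pi_s_2 = 7135/27571
  pi_s_3 = 9681/27571
  pi_s_4 = 3023/27571
  pi_s_5 = 4715/27571

Verification (pi * P):
  3017/27571*1/20 + 7135/27571*3/20 + 9681/27571*1/20 + 3023/27571*1/5 + 4715/27571*3/20 = 3017/27571 = pi_s_1  (ok)
  3017/27571*7/20 + 7135/27571*1/20 + 9681/27571*2/5 + 3023/27571*3/10 + 4715/27571*1/5 = 7135/27571 = pi_s_2  (ok)
  3017/27571*1/4 + 7135/27571*11/20 + 9681/27571*7/20 + 3023/27571*3/10 + 4715/27571*3/20 = 9681/27571 = pi_s_3  (ok)
  3017/27571*1/10 + 7135/27571*1/20 + 9681/27571*1/10 + 3023/27571*3/20 + 4715/27571*1/5 = 3023/27571 = pi_s_4  (ok)
  3017/27571*1/4 + 7135/27571*1/5 + 9681/27571*1/10 + 3023/27571*1/20 + 4715/27571*3/10 = 4715/27571 = pi_s_5  (ok)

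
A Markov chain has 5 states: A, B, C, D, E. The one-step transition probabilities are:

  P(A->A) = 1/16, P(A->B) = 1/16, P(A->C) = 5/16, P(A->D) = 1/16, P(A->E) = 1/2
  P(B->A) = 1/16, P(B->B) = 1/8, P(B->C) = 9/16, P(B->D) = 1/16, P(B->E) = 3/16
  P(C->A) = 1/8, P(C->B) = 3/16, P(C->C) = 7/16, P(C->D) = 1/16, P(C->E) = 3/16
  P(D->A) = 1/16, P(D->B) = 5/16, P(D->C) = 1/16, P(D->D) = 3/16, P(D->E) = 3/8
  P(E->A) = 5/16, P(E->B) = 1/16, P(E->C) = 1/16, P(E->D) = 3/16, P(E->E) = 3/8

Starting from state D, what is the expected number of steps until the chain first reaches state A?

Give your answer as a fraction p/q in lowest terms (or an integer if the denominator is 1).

Answer: 112/17

Derivation:
Let h_i = expected steps to first reach A from state i.
Boundary: h_A = 0.
First-step equations for the other states:
  h_B = 1 + 1/16*h_A + 1/8*h_B + 9/16*h_C + 1/16*h_D + 3/16*h_E
  h_C = 1 + 1/8*h_A + 3/16*h_B + 7/16*h_C + 1/16*h_D + 3/16*h_E
  h_D = 1 + 1/16*h_A + 5/16*h_B + 1/16*h_C + 3/16*h_D + 3/8*h_E
  h_E = 1 + 5/16*h_A + 1/16*h_B + 1/16*h_C + 3/16*h_D + 3/8*h_E

Substituting h_A = 0 and rearranging gives the linear system (I - Q) h = 1:
  [7/8, -9/16, -1/16, -3/16] . (h_B, h_C, h_D, h_E) = 1
  [-3/16, 9/16, -1/16, -3/16] . (h_B, h_C, h_D, h_E) = 1
  [-5/16, -1/16, 13/16, -3/8] . (h_B, h_C, h_D, h_E) = 1
  [-1/16, -1/16, -3/16, 5/8] . (h_B, h_C, h_D, h_E) = 1

Solving yields:
  h_B = 576/85
  h_C = 32/5
  h_D = 112/17
  h_E = 416/85

Starting state is D, so the expected hitting time is h_D = 112/17.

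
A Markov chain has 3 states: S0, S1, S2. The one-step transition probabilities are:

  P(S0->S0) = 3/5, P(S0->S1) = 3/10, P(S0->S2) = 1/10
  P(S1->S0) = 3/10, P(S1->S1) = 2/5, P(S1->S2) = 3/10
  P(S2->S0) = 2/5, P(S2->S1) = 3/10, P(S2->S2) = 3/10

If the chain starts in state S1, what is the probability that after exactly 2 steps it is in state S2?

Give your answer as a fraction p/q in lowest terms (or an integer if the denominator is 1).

Computing P^2 by repeated multiplication:
P^1 =
  S0: [3/5, 3/10, 1/10]
  S1: [3/10, 2/5, 3/10]
  S2: [2/5, 3/10, 3/10]
P^2 =
  S0: [49/100, 33/100, 9/50]
  S1: [21/50, 17/50, 6/25]
  S2: [9/20, 33/100, 11/50]

(P^2)[S1 -> S2] = 6/25

Answer: 6/25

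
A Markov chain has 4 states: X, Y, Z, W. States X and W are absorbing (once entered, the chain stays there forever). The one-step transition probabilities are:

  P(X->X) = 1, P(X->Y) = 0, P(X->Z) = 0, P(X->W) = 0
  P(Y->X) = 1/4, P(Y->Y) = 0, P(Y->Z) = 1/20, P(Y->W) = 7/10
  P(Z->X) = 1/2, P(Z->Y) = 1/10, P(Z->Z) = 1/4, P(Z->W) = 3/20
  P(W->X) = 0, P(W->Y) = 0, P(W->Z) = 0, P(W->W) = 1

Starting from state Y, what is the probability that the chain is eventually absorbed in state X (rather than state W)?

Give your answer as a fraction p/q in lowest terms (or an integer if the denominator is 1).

Answer: 85/298

Derivation:
Let a_i = P(absorbed in X | start in state i).
Boundary conditions: a_X = 1, a_W = 0.
For each transient state i, a_i = sum_j P(i->j) * a_j:
  a_Y = 1/4*a_X + 0*a_Y + 1/20*a_Z + 7/10*a_W
  a_Z = 1/2*a_X + 1/10*a_Y + 1/4*a_Z + 3/20*a_W

Substituting a_X = 1 and a_W = 0, rearrange to (I - Q) a = r where r[i] = P(i -> X):
  [1, -1/20] . (a_Y, a_Z) = 1/4
  [-1/10, 3/4] . (a_Y, a_Z) = 1/2

Solving yields:
  a_Y = 85/298
  a_Z = 105/149

Starting state is Y, so the absorption probability is a_Y = 85/298.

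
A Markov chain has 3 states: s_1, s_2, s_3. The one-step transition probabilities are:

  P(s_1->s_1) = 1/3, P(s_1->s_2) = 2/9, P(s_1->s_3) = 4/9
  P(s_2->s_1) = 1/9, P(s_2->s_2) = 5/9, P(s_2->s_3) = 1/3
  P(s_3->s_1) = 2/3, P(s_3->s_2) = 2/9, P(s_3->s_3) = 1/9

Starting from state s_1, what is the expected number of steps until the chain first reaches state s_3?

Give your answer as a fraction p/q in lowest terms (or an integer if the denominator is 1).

Answer: 27/11

Derivation:
Let h_i = expected steps to first reach s_3 from state i.
Boundary: h_s_3 = 0.
First-step equations for the other states:
  h_s_1 = 1 + 1/3*h_s_1 + 2/9*h_s_2 + 4/9*h_s_3
  h_s_2 = 1 + 1/9*h_s_1 + 5/9*h_s_2 + 1/3*h_s_3

Substituting h_s_3 = 0 and rearranging gives the linear system (I - Q) h = 1:
  [2/3, -2/9] . (h_s_1, h_s_2) = 1
  [-1/9, 4/9] . (h_s_1, h_s_2) = 1

Solving yields:
  h_s_1 = 27/11
  h_s_2 = 63/22

Starting state is s_1, so the expected hitting time is h_s_1 = 27/11.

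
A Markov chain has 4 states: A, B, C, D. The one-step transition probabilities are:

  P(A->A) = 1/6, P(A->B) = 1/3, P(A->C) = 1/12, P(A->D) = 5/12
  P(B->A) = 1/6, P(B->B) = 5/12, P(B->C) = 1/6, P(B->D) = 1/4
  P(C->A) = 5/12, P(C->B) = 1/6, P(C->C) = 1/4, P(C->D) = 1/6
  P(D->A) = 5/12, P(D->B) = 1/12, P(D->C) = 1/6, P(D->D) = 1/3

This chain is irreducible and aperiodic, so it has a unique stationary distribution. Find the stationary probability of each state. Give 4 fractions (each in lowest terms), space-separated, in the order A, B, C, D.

Answer: 401/1416 355/1416 221/1416 439/1416

Derivation:
The stationary distribution satisfies pi = pi * P, i.e.:
  pi_A = 1/6*pi_A + 1/6*pi_B + 5/12*pi_C + 5/12*pi_D
  pi_B = 1/3*pi_A + 5/12*pi_B + 1/6*pi_C + 1/12*pi_D
  pi_C = 1/12*pi_A + 1/6*pi_B + 1/4*pi_C + 1/6*pi_D
  pi_D = 5/12*pi_A + 1/4*pi_B + 1/6*pi_C + 1/3*pi_D
with normalization: pi_A + pi_B + pi_C + pi_D = 1.

Using the first 3 balance equations plus normalization, the linear system A*pi = b is:
  [-5/6, 1/6, 5/12, 5/12] . pi = 0
  [1/3, -7/12, 1/6, 1/12] . pi = 0
  [1/12, 1/6, -3/4, 1/6] . pi = 0
  [1, 1, 1, 1] . pi = 1

Solving yields:
  pi_A = 401/1416
  pi_B = 355/1416
  pi_C = 221/1416
  pi_D = 439/1416

Verification (pi * P):
  401/1416*1/6 + 355/1416*1/6 + 221/1416*5/12 + 439/1416*5/12 = 401/1416 = pi_A  (ok)
  401/1416*1/3 + 355/1416*5/12 + 221/1416*1/6 + 439/1416*1/12 = 355/1416 = pi_B  (ok)
  401/1416*1/12 + 355/1416*1/6 + 221/1416*1/4 + 439/1416*1/6 = 221/1416 = pi_C  (ok)
  401/1416*5/12 + 355/1416*1/4 + 221/1416*1/6 + 439/1416*1/3 = 439/1416 = pi_D  (ok)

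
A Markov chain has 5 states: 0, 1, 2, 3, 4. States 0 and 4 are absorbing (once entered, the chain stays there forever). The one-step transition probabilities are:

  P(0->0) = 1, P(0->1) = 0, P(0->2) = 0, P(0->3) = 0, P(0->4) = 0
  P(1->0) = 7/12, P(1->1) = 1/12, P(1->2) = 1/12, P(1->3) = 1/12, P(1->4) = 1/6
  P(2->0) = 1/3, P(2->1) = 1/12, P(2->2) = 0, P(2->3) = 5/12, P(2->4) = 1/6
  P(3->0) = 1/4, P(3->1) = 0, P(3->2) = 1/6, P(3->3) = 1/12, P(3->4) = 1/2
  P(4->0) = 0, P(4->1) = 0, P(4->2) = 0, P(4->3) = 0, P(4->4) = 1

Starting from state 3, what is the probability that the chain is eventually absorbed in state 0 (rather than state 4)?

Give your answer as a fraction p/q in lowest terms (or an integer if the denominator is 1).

Answer: 165/443

Derivation:
Let a_i = P(absorbed in 0 | start in state i).
Boundary conditions: a_0 = 1, a_4 = 0.
For each transient state i, a_i = sum_j P(i->j) * a_j:
  a_1 = 7/12*a_0 + 1/12*a_1 + 1/12*a_2 + 1/12*a_3 + 1/6*a_4
  a_2 = 1/3*a_0 + 1/12*a_1 + 0*a_2 + 5/12*a_3 + 1/6*a_4
  a_3 = 1/4*a_0 + 0*a_1 + 1/6*a_2 + 1/12*a_3 + 1/2*a_4

Substituting a_0 = 1 and a_4 = 0, rearrange to (I - Q) a = r where r[i] = P(i -> 0):
  [11/12, -1/12, -1/12] . (a_1, a_2, a_3) = 7/12
  [-1/12, 1, -5/12] . (a_1, a_2, a_3) = 1/3
  [0, -1/6, 11/12] . (a_1, a_2, a_3) = 1/4

Solving yields:
  a_1 = 319/443
  a_2 = 243/443
  a_3 = 165/443

Starting state is 3, so the absorption probability is a_3 = 165/443.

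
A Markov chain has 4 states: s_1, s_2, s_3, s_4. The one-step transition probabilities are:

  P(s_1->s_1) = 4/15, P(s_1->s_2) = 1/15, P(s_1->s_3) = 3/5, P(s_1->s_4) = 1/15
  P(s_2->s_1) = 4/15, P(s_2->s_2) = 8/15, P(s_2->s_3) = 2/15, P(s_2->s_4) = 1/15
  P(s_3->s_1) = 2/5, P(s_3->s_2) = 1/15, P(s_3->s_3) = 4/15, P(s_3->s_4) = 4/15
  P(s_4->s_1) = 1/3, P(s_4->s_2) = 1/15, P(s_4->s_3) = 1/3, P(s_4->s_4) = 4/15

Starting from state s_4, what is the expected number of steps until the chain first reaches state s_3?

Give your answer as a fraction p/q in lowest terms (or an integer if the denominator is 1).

Let h_i = expected steps to first reach s_3 from state i.
Boundary: h_s_3 = 0.
First-step equations for the other states:
  h_s_1 = 1 + 4/15*h_s_1 + 1/15*h_s_2 + 3/5*h_s_3 + 1/15*h_s_4
  h_s_2 = 1 + 4/15*h_s_1 + 8/15*h_s_2 + 2/15*h_s_3 + 1/15*h_s_4
  h_s_4 = 1 + 1/3*h_s_1 + 1/15*h_s_2 + 1/3*h_s_3 + 4/15*h_s_4

Substituting h_s_3 = 0 and rearranging gives the linear system (I - Q) h = 1:
  [11/15, -1/15, -1/15] . (h_s_1, h_s_2, h_s_4) = 1
  [-4/15, 7/15, -1/15] . (h_s_1, h_s_2, h_s_4) = 1
  [-1/3, -1/15, 11/15] . (h_s_1, h_s_2, h_s_4) = 1

Solving yields:
  h_s_1 = 360/187
  h_s_2 = 675/187
  h_s_4 = 480/187

Starting state is s_4, so the expected hitting time is h_s_4 = 480/187.

Answer: 480/187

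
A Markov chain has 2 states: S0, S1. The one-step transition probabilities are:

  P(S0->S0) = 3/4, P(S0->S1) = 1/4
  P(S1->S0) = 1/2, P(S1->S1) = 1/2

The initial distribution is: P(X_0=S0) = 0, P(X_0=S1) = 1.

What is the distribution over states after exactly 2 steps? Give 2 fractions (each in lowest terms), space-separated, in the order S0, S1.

Propagating the distribution step by step (d_{t+1} = d_t * P):
d_0 = (S0=0, S1=1)
  d_1[S0] = 0*3/4 + 1*1/2 = 1/2
  d_1[S1] = 0*1/4 + 1*1/2 = 1/2
d_1 = (S0=1/2, S1=1/2)
  d_2[S0] = 1/2*3/4 + 1/2*1/2 = 5/8
  d_2[S1] = 1/2*1/4 + 1/2*1/2 = 3/8
d_2 = (S0=5/8, S1=3/8)

Answer: 5/8 3/8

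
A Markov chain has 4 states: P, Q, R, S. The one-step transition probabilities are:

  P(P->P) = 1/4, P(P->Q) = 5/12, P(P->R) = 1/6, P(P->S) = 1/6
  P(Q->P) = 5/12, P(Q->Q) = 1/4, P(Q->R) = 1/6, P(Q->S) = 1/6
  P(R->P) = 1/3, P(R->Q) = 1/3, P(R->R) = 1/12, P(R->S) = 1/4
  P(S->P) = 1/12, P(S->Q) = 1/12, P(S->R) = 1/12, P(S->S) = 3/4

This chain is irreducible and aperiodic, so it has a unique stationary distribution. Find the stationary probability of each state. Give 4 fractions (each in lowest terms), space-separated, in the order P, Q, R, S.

Answer: 5/22 5/22 4/33 14/33

Derivation:
The stationary distribution satisfies pi = pi * P, i.e.:
  pi_P = 1/4*pi_P + 5/12*pi_Q + 1/3*pi_R + 1/12*pi_S
  pi_Q = 5/12*pi_P + 1/4*pi_Q + 1/3*pi_R + 1/12*pi_S
  pi_R = 1/6*pi_P + 1/6*pi_Q + 1/12*pi_R + 1/12*pi_S
  pi_S = 1/6*pi_P + 1/6*pi_Q + 1/4*pi_R + 3/4*pi_S
with normalization: pi_P + pi_Q + pi_R + pi_S = 1.

Using the first 3 balance equations plus normalization, the linear system A*pi = b is:
  [-3/4, 5/12, 1/3, 1/12] . pi = 0
  [5/12, -3/4, 1/3, 1/12] . pi = 0
  [1/6, 1/6, -11/12, 1/12] . pi = 0
  [1, 1, 1, 1] . pi = 1

Solving yields:
  pi_P = 5/22
  pi_Q = 5/22
  pi_R = 4/33
  pi_S = 14/33

Verification (pi * P):
  5/22*1/4 + 5/22*5/12 + 4/33*1/3 + 14/33*1/12 = 5/22 = pi_P  (ok)
  5/22*5/12 + 5/22*1/4 + 4/33*1/3 + 14/33*1/12 = 5/22 = pi_Q  (ok)
  5/22*1/6 + 5/22*1/6 + 4/33*1/12 + 14/33*1/12 = 4/33 = pi_R  (ok)
  5/22*1/6 + 5/22*1/6 + 4/33*1/4 + 14/33*3/4 = 14/33 = pi_S  (ok)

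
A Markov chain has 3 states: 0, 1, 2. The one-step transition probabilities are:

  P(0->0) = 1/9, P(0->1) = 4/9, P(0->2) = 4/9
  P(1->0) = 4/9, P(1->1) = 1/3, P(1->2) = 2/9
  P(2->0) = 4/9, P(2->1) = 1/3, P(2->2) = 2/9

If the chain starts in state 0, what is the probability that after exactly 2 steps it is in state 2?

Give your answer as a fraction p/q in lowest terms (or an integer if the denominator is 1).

Computing P^2 by repeated multiplication:
P^1 =
  0: [1/9, 4/9, 4/9]
  1: [4/9, 1/3, 2/9]
  2: [4/9, 1/3, 2/9]
P^2 =
  0: [11/27, 28/81, 20/81]
  1: [8/27, 31/81, 26/81]
  2: [8/27, 31/81, 26/81]

(P^2)[0 -> 2] = 20/81

Answer: 20/81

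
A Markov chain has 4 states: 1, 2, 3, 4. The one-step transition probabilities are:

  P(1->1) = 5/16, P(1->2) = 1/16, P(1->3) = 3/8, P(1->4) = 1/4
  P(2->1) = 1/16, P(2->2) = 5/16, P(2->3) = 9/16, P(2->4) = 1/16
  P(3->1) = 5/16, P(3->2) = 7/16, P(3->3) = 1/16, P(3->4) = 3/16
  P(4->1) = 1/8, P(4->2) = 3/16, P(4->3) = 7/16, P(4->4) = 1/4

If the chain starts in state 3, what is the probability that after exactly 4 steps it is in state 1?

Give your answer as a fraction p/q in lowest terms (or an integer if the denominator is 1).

Answer: 13241/65536

Derivation:
Computing P^4 by repeated multiplication:
P^1 =
  1: [5/16, 1/16, 3/8, 1/4]
  2: [1/16, 5/16, 9/16, 1/16]
  3: [5/16, 7/16, 1/16, 3/16]
  4: [1/8, 3/16, 7/16, 1/4]
P^2 =
  1: [1/4, 1/4, 73/256, 55/256]
  2: [57/256, 23/64, 67/256, 5/32]
  3: [43/256, 7/32, 115/256, 21/128]
  4: [7/32, 39/128, 37/128, 3/16]
P^3 =
  1: [859/4096, 265/1024, 709/2048, 759/4096]
  2: [99/512, 553/2048, 1517/4096, 681/4096]
  3: [465/2048, 627/2048, 1171/4096, 741/4096]
  4: [103/512, 277/1024, 181/512, 179/1024]
P^4 =
  1: [13963/65536, 9181/32768, 21425/65536, 5893/32768]
  2: [14013/65536, 2373/8192, 10495/32768, 11549/65536]
  3: [13241/65536, 4405/16384, 2903/8192, 11451/65536]
  4: [3475/16384, 2331/8192, 167/512, 2903/16384]

(P^4)[3 -> 1] = 13241/65536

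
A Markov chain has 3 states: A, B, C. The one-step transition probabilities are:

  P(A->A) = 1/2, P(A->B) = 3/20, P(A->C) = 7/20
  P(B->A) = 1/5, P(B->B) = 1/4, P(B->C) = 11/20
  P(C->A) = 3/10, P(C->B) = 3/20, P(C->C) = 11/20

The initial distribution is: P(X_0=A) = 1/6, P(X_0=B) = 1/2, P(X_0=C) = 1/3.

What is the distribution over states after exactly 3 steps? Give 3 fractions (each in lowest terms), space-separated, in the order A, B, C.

Propagating the distribution step by step (d_{t+1} = d_t * P):
d_0 = (A=1/6, B=1/2, C=1/3)
  d_1[A] = 1/6*1/2 + 1/2*1/5 + 1/3*3/10 = 17/60
  d_1[B] = 1/6*3/20 + 1/2*1/4 + 1/3*3/20 = 1/5
  d_1[C] = 1/6*7/20 + 1/2*11/20 + 1/3*11/20 = 31/60
d_1 = (A=17/60, B=1/5, C=31/60)
  d_2[A] = 17/60*1/2 + 1/5*1/5 + 31/60*3/10 = 101/300
  d_2[B] = 17/60*3/20 + 1/5*1/4 + 31/60*3/20 = 17/100
  d_2[C] = 17/60*7/20 + 1/5*11/20 + 31/60*11/20 = 37/75
d_2 = (A=101/300, B=17/100, C=37/75)
  d_3[A] = 101/300*1/2 + 17/100*1/5 + 37/75*3/10 = 1051/3000
  d_3[B] = 101/300*3/20 + 17/100*1/4 + 37/75*3/20 = 167/1000
  d_3[C] = 101/300*7/20 + 17/100*11/20 + 37/75*11/20 = 181/375
d_3 = (A=1051/3000, B=167/1000, C=181/375)

Answer: 1051/3000 167/1000 181/375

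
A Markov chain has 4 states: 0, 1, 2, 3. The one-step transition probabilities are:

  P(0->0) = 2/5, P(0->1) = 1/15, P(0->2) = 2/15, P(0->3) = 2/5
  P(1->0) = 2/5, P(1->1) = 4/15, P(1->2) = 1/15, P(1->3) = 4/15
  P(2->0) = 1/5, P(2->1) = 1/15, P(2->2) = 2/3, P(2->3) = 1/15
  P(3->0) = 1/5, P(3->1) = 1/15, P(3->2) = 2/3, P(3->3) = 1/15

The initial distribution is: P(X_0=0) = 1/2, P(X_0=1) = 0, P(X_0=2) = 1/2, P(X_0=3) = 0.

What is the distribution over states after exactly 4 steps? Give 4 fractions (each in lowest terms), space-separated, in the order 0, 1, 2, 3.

Answer: 203/750 52/625 2659/5625 1951/11250

Derivation:
Propagating the distribution step by step (d_{t+1} = d_t * P):
d_0 = (0=1/2, 1=0, 2=1/2, 3=0)
  d_1[0] = 1/2*2/5 + 0*2/5 + 1/2*1/5 + 0*1/5 = 3/10
  d_1[1] = 1/2*1/15 + 0*4/15 + 1/2*1/15 + 0*1/15 = 1/15
  d_1[2] = 1/2*2/15 + 0*1/15 + 1/2*2/3 + 0*2/3 = 2/5
  d_1[3] = 1/2*2/5 + 0*4/15 + 1/2*1/15 + 0*1/15 = 7/30
d_1 = (0=3/10, 1=1/15, 2=2/5, 3=7/30)
  d_2[0] = 3/10*2/5 + 1/15*2/5 + 2/5*1/5 + 7/30*1/5 = 41/150
  d_2[1] = 3/10*1/15 + 1/15*4/15 + 2/5*1/15 + 7/30*1/15 = 2/25
  d_2[2] = 3/10*2/15 + 1/15*1/15 + 2/5*2/3 + 7/30*2/3 = 7/15
  d_2[3] = 3/10*2/5 + 1/15*4/15 + 2/5*1/15 + 7/30*1/15 = 9/50
d_2 = (0=41/150, 1=2/25, 2=7/15, 3=9/50)
  d_3[0] = 41/150*2/5 + 2/25*2/5 + 7/15*1/5 + 9/50*1/5 = 203/750
  d_3[1] = 41/150*1/15 + 2/25*4/15 + 7/15*1/15 + 9/50*1/15 = 31/375
  d_3[2] = 41/150*2/15 + 2/25*1/15 + 7/15*2/3 + 9/50*2/3 = 532/1125
  d_3[3] = 41/150*2/5 + 2/25*4/15 + 7/15*1/15 + 9/50*1/15 = 391/2250
d_3 = (0=203/750, 1=31/375, 2=532/1125, 3=391/2250)
  d_4[0] = 203/750*2/5 + 31/375*2/5 + 532/1125*1/5 + 391/2250*1/5 = 203/750
  d_4[1] = 203/750*1/15 + 31/375*4/15 + 532/1125*1/15 + 391/2250*1/15 = 52/625
  d_4[2] = 203/750*2/15 + 31/375*1/15 + 532/1125*2/3 + 391/2250*2/3 = 2659/5625
  d_4[3] = 203/750*2/5 + 31/375*4/15 + 532/1125*1/15 + 391/2250*1/15 = 1951/11250
d_4 = (0=203/750, 1=52/625, 2=2659/5625, 3=1951/11250)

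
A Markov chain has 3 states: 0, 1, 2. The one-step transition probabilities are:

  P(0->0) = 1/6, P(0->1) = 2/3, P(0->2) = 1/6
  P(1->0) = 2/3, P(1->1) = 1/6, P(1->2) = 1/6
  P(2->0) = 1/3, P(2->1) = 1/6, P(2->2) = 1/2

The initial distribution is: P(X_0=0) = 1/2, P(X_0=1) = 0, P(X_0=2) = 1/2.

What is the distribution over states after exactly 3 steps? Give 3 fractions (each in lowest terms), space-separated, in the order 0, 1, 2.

Answer: 155/432 55/144 7/27

Derivation:
Propagating the distribution step by step (d_{t+1} = d_t * P):
d_0 = (0=1/2, 1=0, 2=1/2)
  d_1[0] = 1/2*1/6 + 0*2/3 + 1/2*1/3 = 1/4
  d_1[1] = 1/2*2/3 + 0*1/6 + 1/2*1/6 = 5/12
  d_1[2] = 1/2*1/6 + 0*1/6 + 1/2*1/2 = 1/3
d_1 = (0=1/4, 1=5/12, 2=1/3)
  d_2[0] = 1/4*1/6 + 5/12*2/3 + 1/3*1/3 = 31/72
  d_2[1] = 1/4*2/3 + 5/12*1/6 + 1/3*1/6 = 7/24
  d_2[2] = 1/4*1/6 + 5/12*1/6 + 1/3*1/2 = 5/18
d_2 = (0=31/72, 1=7/24, 2=5/18)
  d_3[0] = 31/72*1/6 + 7/24*2/3 + 5/18*1/3 = 155/432
  d_3[1] = 31/72*2/3 + 7/24*1/6 + 5/18*1/6 = 55/144
  d_3[2] = 31/72*1/6 + 7/24*1/6 + 5/18*1/2 = 7/27
d_3 = (0=155/432, 1=55/144, 2=7/27)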